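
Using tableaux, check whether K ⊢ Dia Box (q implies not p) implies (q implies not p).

Invalid (countermodel exists)

Tableau for the negation not (Dia Box (q implies not p) implies (q implies not p)):
1. not (Dia Box (q implies not p) implies (q implies not p)), w0
2. Dia Box (q implies not p), w0   [neg-implies-rule on 1]
3. not (q implies not p), w0   [neg-implies-rule on 1]
4. q, w0   [neg-implies-rule on 3]
5. p, w0   [neg-implies-rule on 3]
6. Box (q implies not p), w1   [Dia-rule on 2: fresh world w1, w0Rw1]
Accessibility: w0Rw1
The negation has an open branch (countermodel exists).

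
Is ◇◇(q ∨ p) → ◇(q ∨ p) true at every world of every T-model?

Invalid (countermodel exists)

Tableau for the negation ¬(◇◇(q ∨ p) → ◇(q ∨ p)):
1. ¬(◇◇(q ∨ p) → ◇(q ∨ p)), w0
2. ◇◇(q ∨ p), w0   [¬→-rule on 1]
3. ¬◇(q ∨ p), w0   [¬→-rule on 1]
4. ¬(q ∨ p), w0   [¬◇-rule on 3 via w0Rw0]
5. ¬q, w0   [¬∨-rule on 4]
6. ¬p, w0   [¬∨-rule on 4]
7. ◇(q ∨ p), w1   [◇-rule on 2: fresh world w1, w0Rw1]
8. ¬(q ∨ p), w1   [¬◇-rule on 3 via w0Rw1]
9. ¬q, w1   [¬∨-rule on 8]
10. ¬p, w1   [¬∨-rule on 8]
11. q ∨ p, w2   [◇-rule on 7: fresh world w2, w1Rw2]
12. p, w2   [∨-rule on 11 (branches; this branch)]
Accessibility: w0Rw0, w0Rw1, w1Rw1, w1Rw2, w2Rw2
The negation has an open branch (countermodel exists).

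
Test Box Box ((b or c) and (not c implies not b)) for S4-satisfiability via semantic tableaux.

Yes, satisfiable

1. Box Box ((b or c) and (not c implies not b)), u
2. Box ((b or c) and (not c implies not b)), u
3. (b or c) and (not c implies not b), u
4. b or c, u
5. not c implies not b, u
6. c, u
7. not b, u
Accessibility: uRu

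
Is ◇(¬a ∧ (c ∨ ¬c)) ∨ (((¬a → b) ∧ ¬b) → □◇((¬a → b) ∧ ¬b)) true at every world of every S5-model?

Yes, valid

Tableau for the negation ¬(◇(¬a ∧ (c ∨ ¬c)) ∨ (((¬a → b) ∧ ¬b) → □◇((¬a → b) ∧ ¬b))):
1. ¬(◇(¬a ∧ (c ∨ ¬c)) ∨ (((¬a → b) ∧ ¬b) → □◇((¬a → b) ∧ ¬b))), w0
2. ¬◇(¬a ∧ (c ∨ ¬c)), w0   [¬∨-rule on 1]
3. ¬(((¬a → b) ∧ ¬b) → □◇((¬a → b) ∧ ¬b)), w0   [¬∨-rule on 1]
4. (¬a → b) ∧ ¬b, w0   [¬→-rule on 3]
5. ¬□◇((¬a → b) ∧ ¬b), w0   [¬→-rule on 3]
6. ¬a → b, w0   [∧-rule on 4]
7. ¬b, w0   [∧-rule on 4]
8. ¬(¬a ∧ (c ∨ ¬c)), w0   [¬◇-rule on 2 via w0Rw0]
9. a, w0   [→-rule on 6 (branches; this branch)]
10. ¬◇((¬a → b) ∧ ¬b), w1   [¬□-rule on 5: fresh world w1, w0Rw1]
11. ¬(¬a ∧ (c ∨ ¬c)), w1   [¬◇-rule on 2 via w0Rw1]
12. ¬((¬a → b) ∧ ¬b), w0   [¬◇-rule on 10 via w1Rw0]
13. ¬((¬a → b) ∧ ¬b), w1   [¬◇-rule on 10 via w1Rw1]
14. a, w1   [¬∧-rule on 11 (branches; this branch)]
15. ¬(¬a → b), w0   [¬∧-rule on 12 (branches; this branch)]
16. ¬a, w0   [¬→-rule on 15]
Accessibility: w0Rw0, w0Rw1, w1Rw0, w1Rw1
Branch closes: a and ¬a both at w0.
All branches of the negation close; one closing branch shown above.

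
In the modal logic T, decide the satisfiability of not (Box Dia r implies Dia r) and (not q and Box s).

1. not (Box Dia r implies Dia r) and (not q and Box s), u
2. not (Box Dia r implies Dia r), u
3. not q and Box s, u
4. Box Dia r, u
5. not Dia r, u
6. not q, u
7. Box s, u
8. Dia r, u
9. not r, u
10. s, u
11. r, v
12. Dia r, v
13. not r, v
Accessibility: uRu, uRv, vRv
Branch closes: r and not r both at v.
All branches of the tableau close; one closing branch shown above.

Unsatisfiable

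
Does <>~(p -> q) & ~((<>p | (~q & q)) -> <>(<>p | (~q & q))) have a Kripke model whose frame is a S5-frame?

No, unsatisfiable

1. <>~(p -> q) & ~((<>p | (~q & q)) -> <>(<>p | (~q & q))), 0
2. <>~(p -> q), 0
3. ~((<>p | (~q & q)) -> <>(<>p | (~q & q))), 0
4. <>p | (~q & q), 0
5. ~<>(<>p | (~q & q)), 0
6. ~(<>p | (~q & q)), 0
7. ~<>p, 0
8. ~(~q & q), 0
9. ~p, 0
10. <>p, 0
11. ~q, 0
12. ~(p -> q), 1
13. p, 1
14. ~q, 1
15. ~(<>p | (~q & q)), 1
16. ~<>p, 1
17. ~(~q & q), 1
18. ~p, 1
Accessibility: 0R0, 0R1, 1R0, 1R1
Branch closes: p and ~p both at 1.
(One branch shown.) All branches close.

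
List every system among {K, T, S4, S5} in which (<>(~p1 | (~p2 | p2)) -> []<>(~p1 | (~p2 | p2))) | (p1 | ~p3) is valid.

K-tableau for the negation ~((<>(~p1 | (~p2 | p2)) -> []<>(~p1 | (~p2 | p2))) | (p1 | ~p3)):
1. ~((<>(~p1 | (~p2 | p2)) -> []<>(~p1 | (~p2 | p2))) | (p1 | ~p3)), 0
2. ~(<>(~p1 | (~p2 | p2)) -> []<>(~p1 | (~p2 | p2))), 0   [~|-rule on 1]
3. ~(p1 | ~p3), 0   [~|-rule on 1]
4. <>(~p1 | (~p2 | p2)), 0   [~->-rule on 2]
5. ~[]<>(~p1 | (~p2 | p2)), 0   [~->-rule on 2]
6. ~p1, 0   [~|-rule on 3]
7. p3, 0   [~|-rule on 3]
8. ~p1 | (~p2 | p2), 1   [<>-rule on 4: fresh world 1, 0R1]
9. ~p2 | p2, 1   [|-rule on 8 (branches; this branch)]
10. p2, 1   [|-rule on 9 (branches; this branch)]
11. ~<>(~p1 | (~p2 | p2)), 2   [~[]-rule on 5: fresh world 2, 0R2]
Accessibility: 0R1, 0R2
Complete open branch: countermodel on a K-frame, so not valid in K.
T-tableau for the negation ~((<>(~p1 | (~p2 | p2)) -> []<>(~p1 | (~p2 | p2))) | (p1 | ~p3)):
1. ~((<>(~p1 | (~p2 | p2)) -> []<>(~p1 | (~p2 | p2))) | (p1 | ~p3)), 0
2. ~(<>(~p1 | (~p2 | p2)) -> []<>(~p1 | (~p2 | p2))), 0   [~|-rule on 1]
3. ~(p1 | ~p3), 0   [~|-rule on 1]
4. <>(~p1 | (~p2 | p2)), 0   [~->-rule on 2]
5. ~[]<>(~p1 | (~p2 | p2)), 0   [~->-rule on 2]
6. ~p1, 0   [~|-rule on 3]
7. p3, 0   [~|-rule on 3]
8. ~p1 | (~p2 | p2), 1   [<>-rule on 4: fresh world 1, 0R1]
9. ~p2 | p2, 1   [|-rule on 8 (branches; this branch)]
10. p2, 1   [|-rule on 9 (branches; this branch)]
11. ~<>(~p1 | (~p2 | p2)), 2   [~[]-rule on 5: fresh world 2, 0R2]
12. ~(~p1 | (~p2 | p2)), 2   [~<>-rule on 11 via 2R2]
13. p1, 2   [~|-rule on 12]
14. ~(~p2 | p2), 2   [~|-rule on 12]
15. p2, 2   [~|-rule on 14]
16. ~p2, 2   [~|-rule on 14]
Accessibility: 0R0, 0R1, 0R2, 1R1, 2R2
Branch closes: p2 and ~p2 both at 2.
Every branch closes (one shown): valid in T, hence also in S4, S5 (every theorem of T is a theorem of S4 and S5).

T, S4, S5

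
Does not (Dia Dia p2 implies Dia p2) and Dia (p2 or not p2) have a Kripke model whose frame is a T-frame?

Satisfiable

1. not (Dia Dia p2 implies Dia p2) and Dia (p2 or not p2), u
2. not (Dia Dia p2 implies Dia p2), u
3. Dia (p2 or not p2), u
4. Dia Dia p2, u
5. not Dia p2, u
6. not p2, u
7. p2 or not p2, v
8. not p2, v
9. Dia p2, w
10. not p2, w
11. p2, x
Accessibility: uRu, uRv, uRw, vRv, wRw, wRx, xRx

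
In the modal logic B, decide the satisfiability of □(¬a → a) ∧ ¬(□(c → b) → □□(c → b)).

1. □(¬a → a) ∧ ¬(□(c → b) → □□(c → b)), 0
2. □(¬a → a), 0
3. ¬(□(c → b) → □□(c → b)), 0
4. □(c → b), 0
5. ¬□□(c → b), 0
6. ¬a → a, 0
7. c → b, 0
8. a, 0
9. b, 0
10. ¬□(c → b), 1
11. ¬a → a, 1
12. c → b, 1
13. a, 1
14. b, 1
15. ¬(c → b), 2
16. c, 2
17. ¬b, 2
Accessibility: 0R0, 0R1, 1R0, 1R1, 1R2, 2R1, 2R2

Yes, satisfiable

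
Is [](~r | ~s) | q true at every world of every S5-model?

Tableau for the negation ~([](~r | ~s) | q):
1. ~([](~r | ~s) | q), 0
2. ~[](~r | ~s), 0
3. ~q, 0
4. ~(~r | ~s), 1
5. r, 1
6. s, 1
Accessibility: 0R0, 0R1, 1R0, 1R1
The negation has an open branch (countermodel exists).

Not valid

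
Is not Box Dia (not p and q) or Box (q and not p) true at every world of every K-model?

Tableau for the negation not (not Box Dia (not p and q) or Box (q and not p)):
1. not (not Box Dia (not p and q) or Box (q and not p)), w0
2. Box Dia (not p and q), w0
3. not Box (q and not p), w0
4. not (q and not p), w1
5. Dia (not p and q), w1
6. p, w1
7. not p and q, w2
8. not p, w2
9. q, w2
Accessibility: w0Rw1, w1Rw2
The negation has an open branch (countermodel exists).

No, not valid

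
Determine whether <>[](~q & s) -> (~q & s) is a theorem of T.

Tableau for the negation ~(<>[](~q & s) -> (~q & s)):
1. ~(<>[](~q & s) -> (~q & s)), w0
2. <>[](~q & s), w0
3. ~(~q & s), w0
4. ~s, w0
5. [](~q & s), w1
6. ~q & s, w1
7. ~q, w1
8. s, w1
Accessibility: w0Rw0, w0Rw1, w1Rw1
The negation has an open branch (countermodel exists).

Invalid (countermodel exists)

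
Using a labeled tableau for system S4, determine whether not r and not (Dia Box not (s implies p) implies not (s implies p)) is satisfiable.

1. not r and not (Dia Box not (s implies p) implies not (s implies p)), w0
2. not r, w0   [and-rule on 1]
3. not (Dia Box not (s implies p) implies not (s implies p)), w0   [and-rule on 1]
4. Dia Box not (s implies p), w0   [neg-implies-rule on 3]
5. s implies p, w0   [neg-implies-rule on 3]
6. p, w0   [implies-rule on 5 (branches; this branch)]
7. Box not (s implies p), w1   [Dia-rule on 4: fresh world w1, w0Rw1]
8. not (s implies p), w1   [Box-rule on 7 via w1Rw1]
9. s, w1   [neg-implies-rule on 8]
10. not p, w1   [neg-implies-rule on 8]
Accessibility: w0Rw0, w0Rw1, w1Rw1

Satisfiable (open branch found)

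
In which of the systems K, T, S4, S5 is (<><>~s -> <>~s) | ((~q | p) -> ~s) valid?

T-tableau for the negation ~((<><>~s -> <>~s) | ((~q | p) -> ~s)):
1. ~((<><>~s -> <>~s) | ((~q | p) -> ~s)), u
2. ~(<><>~s -> <>~s), u   [~|-rule on 1]
3. ~((~q | p) -> ~s), u   [~|-rule on 1]
4. <><>~s, u   [~->-rule on 2]
5. ~<>~s, u   [~->-rule on 2]
6. ~q | p, u   [~->-rule on 3]
7. s, u   [~->-rule on 3]
8. p, u   [|-rule on 6 (branches; this branch)]
9. <>~s, v   [<>-rule on 4: fresh world v, uRv]
10. s, v   [~<>-rule on 5 via uRv]
11. ~s, w   [<>-rule on 9: fresh world w, vRw]
Accessibility: uRu, uRv, vRv, vRw, wRw
Complete open branch: countermodel on a T-frame, so not valid in T, nor in K (the same frame is also a K-frame).
S4-tableau for the negation ~((<><>~s -> <>~s) | ((~q | p) -> ~s)):
1. ~((<><>~s -> <>~s) | ((~q | p) -> ~s)), u
2. ~(<><>~s -> <>~s), u   [~|-rule on 1]
3. ~((~q | p) -> ~s), u   [~|-rule on 1]
4. <><>~s, u   [~->-rule on 2]
5. ~<>~s, u   [~->-rule on 2]
6. ~q | p, u   [~->-rule on 3]
7. s, u   [~->-rule on 3]
8. p, u   [|-rule on 6 (branches; this branch)]
9. <>~s, v   [<>-rule on 4: fresh world v, uRv]
10. s, v   [~<>-rule on 5 via uRv]
11. ~s, w   [<>-rule on 9: fresh world w, vRw]
12. s, w   [~<>-rule on 5 via uRw]
Accessibility: uRu, uRv, uRw, vRv, vRw, wRw
Branch closes: s and ~s both at w.
Every branch closes (one shown): valid in S4, hence also in S5 (every theorem of S4 is a theorem of S5).

S4, S5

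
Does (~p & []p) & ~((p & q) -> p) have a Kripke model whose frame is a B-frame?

Unsatisfiable (every branch closes)

1. (~p & []p) & ~((p & q) -> p), 0
2. ~p & []p, 0
3. ~((p & q) -> p), 0
4. ~p, 0
5. []p, 0
6. p & q, 0
7. p, 0
8. q, 0
Accessibility: 0R0
Branch closes: p and ~p both at 0.
Every branch closes; the branch above is one of them.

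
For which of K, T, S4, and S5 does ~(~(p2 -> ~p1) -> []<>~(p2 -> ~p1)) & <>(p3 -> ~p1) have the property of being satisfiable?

S5-tableau for the formula:
1. ~(~(p2 -> ~p1) -> []<>~(p2 -> ~p1)) & <>(p3 -> ~p1), 0
2. ~(~(p2 -> ~p1) -> []<>~(p2 -> ~p1)), 0
3. <>(p3 -> ~p1), 0
4. ~(p2 -> ~p1), 0
5. ~[]<>~(p2 -> ~p1), 0
6. p2, 0
7. p1, 0
8. p3 -> ~p1, 1
9. ~p1, 1
10. ~<>~(p2 -> ~p1), 2
11. p2 -> ~p1, 0
12. p2 -> ~p1, 1
13. p2 -> ~p1, 2
14. ~p1, 0
Accessibility: 0R0, 0R1, 0R2, 1R0, 1R1, 1R2, 2R0, 2R1, 2R2
Branch closes: p1 and ~p1 both at 0.
Every branch closes (one shown): unsatisfiable in S5.
S4-tableau for the formula:
1. ~(~(p2 -> ~p1) -> []<>~(p2 -> ~p1)) & <>(p3 -> ~p1), 0
2. ~(~(p2 -> ~p1) -> []<>~(p2 -> ~p1)), 0
3. <>(p3 -> ~p1), 0
4. ~(p2 -> ~p1), 0
5. ~[]<>~(p2 -> ~p1), 0
6. p2, 0
7. p1, 0
8. p3 -> ~p1, 1
9. ~p1, 1
10. ~<>~(p2 -> ~p1), 2
11. p2 -> ~p1, 2
12. ~p1, 2
Accessibility: 0R0, 0R1, 0R2, 1R1, 2R2
Complete open branch: satisfiable in S4, hence also in K, T (this S4-model is also a K-model and a T-model).

K, T, S4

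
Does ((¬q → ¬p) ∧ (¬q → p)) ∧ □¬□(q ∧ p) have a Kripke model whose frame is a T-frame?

1. ((¬q → ¬p) ∧ (¬q → p)) ∧ □¬□(q ∧ p), u
2. (¬q → ¬p) ∧ (¬q → p), u   [∧-rule on 1]
3. □¬□(q ∧ p), u   [∧-rule on 1]
4. ¬q → ¬p, u   [∧-rule on 2]
5. ¬q → p, u   [∧-rule on 2]
6. ¬□(q ∧ p), u   [□-rule on 3 via uRu]
7. ¬p, u   [→-rule on 4 (branches; this branch)]
8. q, u   [→-rule on 5 (branches; this branch)]
9. ¬(q ∧ p), v   [¬□-rule on 6: fresh world v, uRv]
10. ¬□(q ∧ p), v   [□-rule on 3 via uRv]
11. ¬p, v   [¬∧-rule on 9 (branches; this branch)]
12. ¬(q ∧ p), w   [¬□-rule on 10: fresh world w, vRw]
13. ¬p, w   [¬∧-rule on 12 (branches; this branch)]
Accessibility: uRu, uRv, vRv, vRw, wRw

Satisfiable (open branch found)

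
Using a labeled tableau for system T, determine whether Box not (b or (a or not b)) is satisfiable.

Unsatisfiable

1. Box not (b or (a or not b)), u
2. not (b or (a or not b)), u
3. not b, u
4. not (a or not b), u
5. not a, u
6. b, u
Accessibility: uRu
Branch closes: b and not b both at u.
(One branch shown.) All branches close.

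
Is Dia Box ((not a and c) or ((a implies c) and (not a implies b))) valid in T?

Invalid (countermodel exists)

Tableau for the negation not Dia Box ((not a and c) or ((a implies c) and (not a implies b))):
1. not Dia Box ((not a and c) or ((a implies c) and (not a implies b))), 0
2. not Box ((not a and c) or ((a implies c) and (not a implies b))), 0
3. not ((not a and c) or ((a implies c) and (not a implies b))), 1
4. not (not a and c), 1
5. not ((a implies c) and (not a implies b)), 1
6. not Box ((not a and c) or ((a implies c) and (not a implies b))), 1
7. not c, 1
8. not (not a implies b), 1
9. not a, 1
10. not b, 1
11. not ((not a and c) or ((a implies c) and (not a implies b))), 2
12. not (not a and c), 2
13. not ((a implies c) and (not a implies b)), 2
14. not c, 2
15. not (not a implies b), 2
16. not a, 2
17. not b, 2
Accessibility: 0R0, 0R1, 1R1, 1R2, 2R2
The negation has an open branch (countermodel exists).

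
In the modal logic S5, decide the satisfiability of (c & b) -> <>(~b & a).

Yes, satisfiable

1. (c & b) -> <>(~b & a), w0
2. <>(~b & a), w0
3. ~b & a, w1
4. ~b, w1
5. a, w1
Accessibility: w0Rw0, w0Rw1, w1Rw0, w1Rw1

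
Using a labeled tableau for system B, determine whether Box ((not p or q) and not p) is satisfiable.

Satisfiable (open branch found)

1. Box ((not p or q) and not p), u
2. (not p or q) and not p, u
3. not p or q, u
4. not p, u
5. q, u
Accessibility: uRu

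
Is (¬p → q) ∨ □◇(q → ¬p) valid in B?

Tableau for the negation ¬((¬p → q) ∨ □◇(q → ¬p)):
1. ¬((¬p → q) ∨ □◇(q → ¬p)), w0
2. ¬(¬p → q), w0
3. ¬□◇(q → ¬p), w0
4. ¬p, w0
5. ¬q, w0
6. ¬◇(q → ¬p), w1
7. ¬(q → ¬p), w0
8. q, w0
9. p, w0
Accessibility: w0Rw0, w0Rw1, w1Rw0, w1Rw1
Branch closes: q and ¬q both at w0.
Every branch of the negation's tableau closes; the branch above is one of them.

Yes, valid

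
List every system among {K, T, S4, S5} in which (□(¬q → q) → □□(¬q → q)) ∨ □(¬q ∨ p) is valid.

S4, S5

S4-tableau for the negation ¬((□(¬q → q) → □□(¬q → q)) ∨ □(¬q ∨ p)):
1. ¬((□(¬q → q) → □□(¬q → q)) ∨ □(¬q ∨ p)), u
2. ¬(□(¬q → q) → □□(¬q → q)), u   [¬∨-rule on 1]
3. ¬□(¬q ∨ p), u   [¬∨-rule on 1]
4. □(¬q → q), u   [¬→-rule on 2]
5. ¬□□(¬q → q), u   [¬→-rule on 2]
6. ¬q → q, u   [□-rule on 4 via uRu]
7. q, u   [→-rule on 6 (branches; this branch)]
8. ¬(¬q ∨ p), v   [¬□-rule on 3: fresh world v, uRv]
9. q, v   [¬∨-rule on 8]
10. ¬p, v   [¬∨-rule on 8]
11. ¬q → q, v   [□-rule on 4 via uRv]
12. ¬□(¬q → q), w   [¬□-rule on 5: fresh world w, uRw]
13. ¬q → q, w   [□-rule on 4 via uRw]
14. q, w   [→-rule on 13 (branches; this branch)]
15. ¬(¬q → q), x   [¬□-rule on 12: fresh world x, wRx]
16. ¬q, x   [¬→-rule on 15]
17. ¬q → q, x   [□-rule on 4 via uRx]
18. q, x   [→-rule on 17 (branches; this branch)]
Accessibility: uRu, uRv, uRw, uRx, vRv, wRw, wRx, xRx
Branch closes: q and ¬q both at x.
Every branch closes (one shown): valid in S4, hence also in S5 (every theorem of S4 is a theorem of S5).
T-tableau for the negation ¬((□(¬q → q) → □□(¬q → q)) ∨ □(¬q ∨ p)):
1. ¬((□(¬q → q) → □□(¬q → q)) ∨ □(¬q ∨ p)), u
2. ¬(□(¬q → q) → □□(¬q → q)), u   [¬∨-rule on 1]
3. ¬□(¬q ∨ p), u   [¬∨-rule on 1]
4. □(¬q → q), u   [¬→-rule on 2]
5. ¬□□(¬q → q), u   [¬→-rule on 2]
6. ¬q → q, u   [□-rule on 4 via uRu]
7. q, u   [→-rule on 6 (branches; this branch)]
8. ¬(¬q ∨ p), v   [¬□-rule on 3: fresh world v, uRv]
9. q, v   [¬∨-rule on 8]
10. ¬p, v   [¬∨-rule on 8]
11. ¬q → q, v   [□-rule on 4 via uRv]
12. ¬□(¬q → q), w   [¬□-rule on 5: fresh world w, uRw]
13. ¬q → q, w   [□-rule on 4 via uRw]
14. q, w   [→-rule on 13 (branches; this branch)]
15. ¬(¬q → q), x   [¬□-rule on 12: fresh world x, wRx]
16. ¬q, x   [¬→-rule on 15]
Accessibility: uRu, uRv, uRw, vRv, wRw, wRx, xRx
Complete open branch: countermodel on a T-frame, so not valid in T, nor in K (the same frame is also a K-frame).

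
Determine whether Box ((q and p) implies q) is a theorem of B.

Valid

Tableau for the negation not Box ((q and p) implies q):
1. not Box ((q and p) implies q), 0
2. not ((q and p) implies q), 1
3. q and p, 1
4. not q, 1
5. q, 1
6. p, 1
Accessibility: 0R0, 0R1, 1R0, 1R1
Branch closes: q and not q both at 1.
Every branch of the negation's tableau closes; the branch above is one of them.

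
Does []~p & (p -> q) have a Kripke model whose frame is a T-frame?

1. []~p & (p -> q), w0
2. []~p, w0
3. p -> q, w0
4. ~p, w0
5. q, w0
Accessibility: w0Rw0

Satisfiable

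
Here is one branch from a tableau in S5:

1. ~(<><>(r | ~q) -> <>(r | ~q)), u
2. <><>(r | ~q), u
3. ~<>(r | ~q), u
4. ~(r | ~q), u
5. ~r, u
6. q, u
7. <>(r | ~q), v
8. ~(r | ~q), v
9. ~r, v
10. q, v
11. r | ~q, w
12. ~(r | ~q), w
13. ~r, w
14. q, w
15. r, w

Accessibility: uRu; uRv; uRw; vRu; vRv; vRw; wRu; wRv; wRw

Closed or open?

Yes, closed

Both r and ~r appear at w.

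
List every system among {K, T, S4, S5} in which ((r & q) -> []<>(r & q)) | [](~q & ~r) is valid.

S5-tableau for the negation ~(((r & q) -> []<>(r & q)) | [](~q & ~r)):
1. ~(((r & q) -> []<>(r & q)) | [](~q & ~r)), w0
2. ~((r & q) -> []<>(r & q)), w0   [~|-rule on 1]
3. ~[](~q & ~r), w0   [~|-rule on 1]
4. r & q, w0   [~->-rule on 2]
5. ~[]<>(r & q), w0   [~->-rule on 2]
6. r, w0   [&-rule on 4]
7. q, w0   [&-rule on 4]
8. ~(~q & ~r), w1   [~[]-rule on 3: fresh world w1, w0Rw1]
9. r, w1   [~&-rule on 8 (branches; this branch)]
10. ~<>(r & q), w2   [~[]-rule on 5: fresh world w2, w0Rw2]
11. ~(r & q), w0   [~<>-rule on 10 via w2Rw0]
12. ~(r & q), w1   [~<>-rule on 10 via w2Rw1]
13. ~(r & q), w2   [~<>-rule on 10 via w2Rw2]
14. ~q, w0   [~&-rule on 11 (branches; this branch)]
Accessibility: w0Rw0, w0Rw1, w0Rw2, w1Rw0, w1Rw1, w1Rw2, w2Rw0, w2Rw1, w2Rw2
Branch closes: q and ~q both at w0.
Every branch closes (one shown): valid in S5.
S4-tableau for the negation ~(((r & q) -> []<>(r & q)) | [](~q & ~r)):
1. ~(((r & q) -> []<>(r & q)) | [](~q & ~r)), w0
2. ~((r & q) -> []<>(r & q)), w0   [~|-rule on 1]
3. ~[](~q & ~r), w0   [~|-rule on 1]
4. r & q, w0   [~->-rule on 2]
5. ~[]<>(r & q), w0   [~->-rule on 2]
6. r, w0   [&-rule on 4]
7. q, w0   [&-rule on 4]
8. ~(~q & ~r), w1   [~[]-rule on 3: fresh world w1, w0Rw1]
9. r, w1   [~&-rule on 8 (branches; this branch)]
10. ~<>(r & q), w2   [~[]-rule on 5: fresh world w2, w0Rw2]
11. ~(r & q), w2   [~<>-rule on 10 via w2Rw2]
12. ~q, w2   [~&-rule on 11 (branches; this branch)]
Accessibility: w0Rw0, w0Rw1, w0Rw2, w1Rw1, w2Rw2
Complete open branch: countermodel on an S4-frame, so not valid in S4, nor in K, T (the same frame is also a K-frame and a T-frame).

S5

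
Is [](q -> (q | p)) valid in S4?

Tableau for the negation ~[](q -> (q | p)):
1. ~[](q -> (q | p)), w0
2. ~(q -> (q | p)), w1
3. q, w1
4. ~(q | p), w1
5. ~q, w1
6. ~p, w1
Accessibility: w0Rw0, w0Rw1, w1Rw1
Branch closes: q and ~q both at w1.
All branches of the negation close; one closing branch shown above.

Valid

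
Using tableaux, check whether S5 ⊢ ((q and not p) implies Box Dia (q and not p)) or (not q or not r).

Tableau for the negation not (((q and not p) implies Box Dia (q and not p)) or (not q or not r)):
1. not (((q and not p) implies Box Dia (q and not p)) or (not q or not r)), u
2. not ((q and not p) implies Box Dia (q and not p)), u
3. not (not q or not r), u
4. q and not p, u
5. not Box Dia (q and not p), u
6. q, u
7. r, u
8. not p, u
9. not Dia (q and not p), v
10. not (q and not p), u
11. not (q and not p), v
12. p, u
Accessibility: uRu, uRv, vRu, vRv
Branch closes: p and not p both at u.
All branches of the negation close; one closing branch shown above.

Valid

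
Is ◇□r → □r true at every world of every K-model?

Not valid

Tableau for the negation ¬(◇□r → □r):
1. ¬(◇□r → □r), 0
2. ◇□r, 0
3. ¬□r, 0
4. □r, 1
5. ¬r, 2
Accessibility: 0R1, 0R2
The negation has an open branch (countermodel exists).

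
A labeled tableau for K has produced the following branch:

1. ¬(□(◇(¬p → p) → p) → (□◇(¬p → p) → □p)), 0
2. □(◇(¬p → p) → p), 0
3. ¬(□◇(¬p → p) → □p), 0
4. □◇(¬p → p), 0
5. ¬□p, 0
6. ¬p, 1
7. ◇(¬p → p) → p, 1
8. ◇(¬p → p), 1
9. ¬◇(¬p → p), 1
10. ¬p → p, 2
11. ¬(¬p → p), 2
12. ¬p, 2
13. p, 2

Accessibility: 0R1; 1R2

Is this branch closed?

Yes, closed

Both p and ¬p appear at 2.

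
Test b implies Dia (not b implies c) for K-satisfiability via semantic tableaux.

Satisfiable

1. b implies Dia (not b implies c), 0
2. Dia (not b implies c), 0
3. not b implies c, 1
4. c, 1
Accessibility: 0R1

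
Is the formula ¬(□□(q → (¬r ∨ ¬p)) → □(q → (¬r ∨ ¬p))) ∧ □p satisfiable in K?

Satisfiable

1. ¬(□□(q → (¬r ∨ ¬p)) → □(q → (¬r ∨ ¬p))) ∧ □p, u
2. ¬(□□(q → (¬r ∨ ¬p)) → □(q → (¬r ∨ ¬p))), u
3. □p, u
4. □□(q → (¬r ∨ ¬p)), u
5. ¬□(q → (¬r ∨ ¬p)), u
6. ¬(q → (¬r ∨ ¬p)), v
7. q, v
8. ¬(¬r ∨ ¬p), v
9. r, v
10. p, v
11. □(q → (¬r ∨ ¬p)), v
Accessibility: uRv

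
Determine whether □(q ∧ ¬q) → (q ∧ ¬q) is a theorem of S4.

Tableau for the negation ¬(□(q ∧ ¬q) → (q ∧ ¬q)):
1. ¬(□(q ∧ ¬q) → (q ∧ ¬q)), 0
2. □(q ∧ ¬q), 0   [¬→-rule on 1]
3. ¬(q ∧ ¬q), 0   [¬→-rule on 1]
4. q ∧ ¬q, 0   [□-rule on 2 via 0R0]
5. q, 0   [∧-rule on 4]
6. ¬q, 0   [∧-rule on 4]
Accessibility: 0R0
Branch closes: q and ¬q both at 0.
Every branch of the negation's tableau closes; the branch above is one of them.

Valid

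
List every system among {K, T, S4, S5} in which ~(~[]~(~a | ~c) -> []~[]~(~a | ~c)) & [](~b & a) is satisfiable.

K, T, S4

S5-tableau for the formula:
1. ~(~[]~(~a | ~c) -> []~[]~(~a | ~c)) & [](~b & a), 0
2. ~(~[]~(~a | ~c) -> []~[]~(~a | ~c)), 0
3. [](~b & a), 0
4. ~[]~(~a | ~c), 0
5. ~[]~[]~(~a | ~c), 0
6. ~b & a, 0
7. ~b, 0
8. a, 0
9. ~a | ~c, 1
10. ~b & a, 1
11. ~b, 1
12. a, 1
13. ~c, 1
14. []~(~a | ~c), 2
15. ~b & a, 2
16. ~b, 2
17. a, 2
18. ~(~a | ~c), 0
19. c, 0
20. ~(~a | ~c), 1
21. c, 1
Accessibility: 0R0, 0R1, 0R2, 1R0, 1R1, 1R2, 2R0, 2R1, 2R2
Branch closes: c and ~c both at 1.
Every branch closes (one shown): unsatisfiable in S5.
S4-tableau for the formula:
1. ~(~[]~(~a | ~c) -> []~[]~(~a | ~c)) & [](~b & a), 0
2. ~(~[]~(~a | ~c) -> []~[]~(~a | ~c)), 0
3. [](~b & a), 0
4. ~[]~(~a | ~c), 0
5. ~[]~[]~(~a | ~c), 0
6. ~b & a, 0
7. ~b, 0
8. a, 0
9. ~a | ~c, 1
10. ~b & a, 1
11. ~b, 1
12. a, 1
13. ~c, 1
14. []~(~a | ~c), 2
15. ~b & a, 2
16. ~b, 2
17. a, 2
18. ~(~a | ~c), 2
19. c, 2
Accessibility: 0R0, 0R1, 0R2, 1R1, 2R2
Complete open branch: satisfiable in S4, hence also in K, T (this S4-model is also a K-model and a T-model).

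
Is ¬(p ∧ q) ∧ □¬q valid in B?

Not valid

Tableau for the negation ¬(¬(p ∧ q) ∧ □¬q):
1. ¬(¬(p ∧ q) ∧ □¬q), w0
2. ¬□¬q, w0
3. q, w1
Accessibility: w0Rw0, w0Rw1, w1Rw0, w1Rw1
The negation has an open branch (countermodel exists).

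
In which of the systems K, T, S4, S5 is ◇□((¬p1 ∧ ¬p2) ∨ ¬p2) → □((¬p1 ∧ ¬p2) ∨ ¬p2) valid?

S5-tableau for the negation ¬(◇□((¬p1 ∧ ¬p2) ∨ ¬p2) → □((¬p1 ∧ ¬p2) ∨ ¬p2)):
1. ¬(◇□((¬p1 ∧ ¬p2) ∨ ¬p2) → □((¬p1 ∧ ¬p2) ∨ ¬p2)), u
2. ◇□((¬p1 ∧ ¬p2) ∨ ¬p2), u   [¬→-rule on 1]
3. ¬□((¬p1 ∧ ¬p2) ∨ ¬p2), u   [¬→-rule on 1]
4. □((¬p1 ∧ ¬p2) ∨ ¬p2), v   [◇-rule on 2: fresh world v, uRv]
5. (¬p1 ∧ ¬p2) ∨ ¬p2, u   [□-rule on 4 via vRu]
6. (¬p1 ∧ ¬p2) ∨ ¬p2, v   [□-rule on 4 via vRv]
7. ¬p1 ∧ ¬p2, u   [∨-rule on 5 (branches; this branch)]
8. ¬p1, u   [∧-rule on 7]
9. ¬p2, u   [∧-rule on 7]
10. ¬p1 ∧ ¬p2, v   [∨-rule on 6 (branches; this branch)]
11. ¬p1, v   [∧-rule on 10]
12. ¬p2, v   [∧-rule on 10]
13. ¬((¬p1 ∧ ¬p2) ∨ ¬p2), w   [¬□-rule on 3: fresh world w, uRw]
14. ¬(¬p1 ∧ ¬p2), w   [¬∨-rule on 13]
15. p2, w   [¬∨-rule on 13]
16. (¬p1 ∧ ¬p2) ∨ ¬p2, w   [□-rule on 4 via vRw]
17. ¬p1 ∧ ¬p2, w   [∨-rule on 16 (branches; this branch)]
18. ¬p1, w   [∧-rule on 17]
19. ¬p2, w   [∧-rule on 17]
Accessibility: uRu, uRv, uRw, vRu, vRv, vRw, wRu, wRv, wRw
Branch closes: p2 and ¬p2 both at w.
Every branch closes (one shown): valid in S5.
S4-tableau for the negation ¬(◇□((¬p1 ∧ ¬p2) ∨ ¬p2) → □((¬p1 ∧ ¬p2) ∨ ¬p2)):
1. ¬(◇□((¬p1 ∧ ¬p2) ∨ ¬p2) → □((¬p1 ∧ ¬p2) ∨ ¬p2)), u
2. ◇□((¬p1 ∧ ¬p2) ∨ ¬p2), u   [¬→-rule on 1]
3. ¬□((¬p1 ∧ ¬p2) ∨ ¬p2), u   [¬→-rule on 1]
4. □((¬p1 ∧ ¬p2) ∨ ¬p2), v   [◇-rule on 2: fresh world v, uRv]
5. (¬p1 ∧ ¬p2) ∨ ¬p2, v   [□-rule on 4 via vRv]
6. ¬p2, v   [∨-rule on 5 (branches; this branch)]
7. ¬((¬p1 ∧ ¬p2) ∨ ¬p2), w   [¬□-rule on 3: fresh world w, uRw]
8. ¬(¬p1 ∧ ¬p2), w   [¬∨-rule on 7]
9. p2, w   [¬∨-rule on 7]
Accessibility: uRu, uRv, uRw, vRv, wRw
Complete open branch: countermodel on an S4-frame, so not valid in S4, nor in K, T (the same frame is also a K-frame and a T-frame).

S5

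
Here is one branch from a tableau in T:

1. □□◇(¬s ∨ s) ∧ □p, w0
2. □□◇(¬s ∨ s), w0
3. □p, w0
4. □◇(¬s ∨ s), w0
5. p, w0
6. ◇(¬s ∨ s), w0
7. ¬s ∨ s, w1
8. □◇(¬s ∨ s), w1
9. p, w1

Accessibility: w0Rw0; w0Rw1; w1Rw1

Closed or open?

No atom appears with both signs at the same world.

Open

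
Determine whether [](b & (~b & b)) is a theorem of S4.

No, not valid

Tableau for the negation ~[](b & (~b & b)):
1. ~[](b & (~b & b)), 0
2. ~(b & (~b & b)), 1
3. ~(~b & b), 1
4. ~b, 1
Accessibility: 0R0, 0R1, 1R1
The negation has an open branch (countermodel exists).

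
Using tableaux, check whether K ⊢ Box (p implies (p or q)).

Valid

Tableau for the negation not Box (p implies (p or q)):
1. not Box (p implies (p or q)), w0
2. not (p implies (p or q)), w1
3. p, w1
4. not (p or q), w1
5. not p, w1
6. not q, w1
Accessibility: w0Rw1
Branch closes: p and not p both at w1.
Every branch of the negation's tableau closes; the branch above is one of them.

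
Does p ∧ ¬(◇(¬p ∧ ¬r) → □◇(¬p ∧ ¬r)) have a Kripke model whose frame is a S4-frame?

Satisfiable (open branch found)

1. p ∧ ¬(◇(¬p ∧ ¬r) → □◇(¬p ∧ ¬r)), u
2. p, u
3. ¬(◇(¬p ∧ ¬r) → □◇(¬p ∧ ¬r)), u
4. ◇(¬p ∧ ¬r), u
5. ¬□◇(¬p ∧ ¬r), u
6. ¬p ∧ ¬r, v
7. ¬p, v
8. ¬r, v
9. ¬◇(¬p ∧ ¬r), w
10. ¬(¬p ∧ ¬r), w
11. r, w
Accessibility: uRu, uRv, uRw, vRv, wRw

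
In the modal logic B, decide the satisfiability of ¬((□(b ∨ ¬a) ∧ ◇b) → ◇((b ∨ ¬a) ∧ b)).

1. ¬((□(b ∨ ¬a) ∧ ◇b) → ◇((b ∨ ¬a) ∧ b)), 0
2. □(b ∨ ¬a) ∧ ◇b, 0
3. ¬◇((b ∨ ¬a) ∧ b), 0
4. □(b ∨ ¬a), 0
5. ◇b, 0
6. ¬((b ∨ ¬a) ∧ b), 0
7. b ∨ ¬a, 0
8. ¬b, 0
9. ¬a, 0
10. b, 1
11. ¬((b ∨ ¬a) ∧ b), 1
12. b ∨ ¬a, 1
13. ¬(b ∨ ¬a), 1
14. ¬b, 1
15. a, 1
Accessibility: 0R0, 0R1, 1R0, 1R1
Branch closes: b and ¬b both at 1.
(One branch shown.) All branches close.

Unsatisfiable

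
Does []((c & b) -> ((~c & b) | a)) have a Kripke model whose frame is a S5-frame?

Satisfiable

1. []((c & b) -> ((~c & b) | a)), w0
2. (c & b) -> ((~c & b) | a), w0   [[]-rule on 1 via w0Rw0]
3. (~c & b) | a, w0   [->-rule on 2 (branches; this branch)]
4. a, w0   [|-rule on 3 (branches; this branch)]
Accessibility: w0Rw0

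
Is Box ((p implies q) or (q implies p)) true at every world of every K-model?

Yes, valid

Tableau for the negation not Box ((p implies q) or (q implies p)):
1. not Box ((p implies q) or (q implies p)), u
2. not ((p implies q) or (q implies p)), v
3. not (p implies q), v
4. not (q implies p), v
5. p, v
6. not q, v
7. q, v
8. not p, v
Accessibility: uRv
Branch closes: q and not q both at v.
Every branch of the negation's tableau closes; the branch above is one of them.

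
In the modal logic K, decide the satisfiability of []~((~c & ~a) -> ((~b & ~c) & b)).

Satisfiable (open branch found)

1. []~((~c & ~a) -> ((~b & ~c) & b)), 0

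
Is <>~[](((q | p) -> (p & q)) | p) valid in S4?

No, not valid

Tableau for the negation ~<>~[](((q | p) -> (p & q)) | p):
1. ~<>~[](((q | p) -> (p & q)) | p), u
2. [](((q | p) -> (p & q)) | p), u
3. ((q | p) -> (p & q)) | p, u
4. p, u
Accessibility: uRu
The negation has an open branch (countermodel exists).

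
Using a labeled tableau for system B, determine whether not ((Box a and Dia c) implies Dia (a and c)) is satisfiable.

1. not ((Box a and Dia c) implies Dia (a and c)), w0
2. Box a and Dia c, w0
3. not Dia (a and c), w0
4. Box a, w0
5. Dia c, w0
6. not (a and c), w0
7. a, w0
8. not c, w0
9. c, w1
10. not (a and c), w1
11. a, w1
12. not c, w1
Accessibility: w0Rw0, w0Rw1, w1Rw0, w1Rw1
Branch closes: c and not c both at w1.
(One branch shown.) All branches close.

Unsatisfiable (every branch closes)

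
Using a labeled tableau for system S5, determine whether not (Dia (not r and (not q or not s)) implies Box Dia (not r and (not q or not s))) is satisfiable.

No, unsatisfiable

1. not (Dia (not r and (not q or not s)) implies Box Dia (not r and (not q or not s))), 0
2. Dia (not r and (not q or not s)), 0
3. not Box Dia (not r and (not q or not s)), 0
4. not r and (not q or not s), 1
5. not r, 1
6. not q or not s, 1
7. not s, 1
8. not Dia (not r and (not q or not s)), 2
9. not (not r and (not q or not s)), 0
10. not (not r and (not q or not s)), 1
11. not (not r and (not q or not s)), 2
12. not (not q or not s), 0
13. q, 0
14. s, 0
15. not (not q or not s), 1
16. q, 1
17. s, 1
Accessibility: 0R0, 0R1, 0R2, 1R0, 1R1, 1R2, 2R0, 2R1, 2R2
Branch closes: s and not s both at 1.
Every branch closes; the branch above is one of them.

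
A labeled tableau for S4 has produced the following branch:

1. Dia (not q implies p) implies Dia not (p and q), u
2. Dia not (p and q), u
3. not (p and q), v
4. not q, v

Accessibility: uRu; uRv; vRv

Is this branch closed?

There is no literal clash: for every atom and world, at most one sign appears.

Open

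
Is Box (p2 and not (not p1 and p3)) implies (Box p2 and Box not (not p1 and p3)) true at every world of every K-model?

Tableau for the negation not (Box (p2 and not (not p1 and p3)) implies (Box p2 and Box not (not p1 and p3))):
1. not (Box (p2 and not (not p1 and p3)) implies (Box p2 and Box not (not p1 and p3))), w0
2. Box (p2 and not (not p1 and p3)), w0
3. not (Box p2 and Box not (not p1 and p3)), w0
4. not Box not (not p1 and p3), w0
5. not p1 and p3, w1
6. not p1, w1
7. p3, w1
8. p2 and not (not p1 and p3), w1
9. p2, w1
10. not (not p1 and p3), w1
11. not p3, w1
Accessibility: w0Rw1
Branch closes: p3 and not p3 both at w1.
All branches of the negation close; one closing branch shown above.

Valid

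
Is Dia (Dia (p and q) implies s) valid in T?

No, not valid

Tableau for the negation not Dia (Dia (p and q) implies s):
1. not Dia (Dia (p and q) implies s), 0
2. not (Dia (p and q) implies s), 0   [neg-Dia-rule on 1 via 0R0]
3. Dia (p and q), 0   [neg-implies-rule on 2]
4. not s, 0   [neg-implies-rule on 2]
5. p and q, 1   [Dia-rule on 3: fresh world 1, 0R1]
6. p, 1   [and-rule on 5]
7. q, 1   [and-rule on 5]
8. not (Dia (p and q) implies s), 1   [neg-Dia-rule on 1 via 0R1]
9. Dia (p and q), 1   [neg-implies-rule on 8]
10. not s, 1   [neg-implies-rule on 8]
11. p and q, 2   [Dia-rule on 9: fresh world 2, 1R2]
12. p, 2   [and-rule on 11]
13. q, 2   [and-rule on 11]
Accessibility: 0R0, 0R1, 1R1, 1R2, 2R2
The negation has an open branch (countermodel exists).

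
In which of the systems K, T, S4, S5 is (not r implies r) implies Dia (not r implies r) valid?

K-tableau for the negation not ((not r implies r) implies Dia (not r implies r)):
1. not ((not r implies r) implies Dia (not r implies r)), 0
2. not r implies r, 0   [neg-implies-rule on 1]
3. not Dia (not r implies r), 0   [neg-implies-rule on 1]
4. r, 0   [implies-rule on 2 (branches; this branch)]
Complete open branch: countermodel on a K-frame, so not valid in K.
T-tableau for the negation not ((not r implies r) implies Dia (not r implies r)):
1. not ((not r implies r) implies Dia (not r implies r)), 0
2. not r implies r, 0   [neg-implies-rule on 1]
3. not Dia (not r implies r), 0   [neg-implies-rule on 1]
4. not (not r implies r), 0   [neg-Dia-rule on 3 via 0R0]
5. not r, 0   [neg-implies-rule on 4]
6. r, 0   [implies-rule on 2 (branches; this branch)]
Accessibility: 0R0
Branch closes: r and not r both at 0.
Every branch closes (one shown): valid in T, hence also in S4, S5 (every theorem of T is a theorem of S4 and S5).

T, S4, S5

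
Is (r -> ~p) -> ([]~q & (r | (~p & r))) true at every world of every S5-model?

Tableau for the negation ~((r -> ~p) -> ([]~q & (r | (~p & r)))):
1. ~((r -> ~p) -> ([]~q & (r | (~p & r)))), 0
2. r -> ~p, 0
3. ~([]~q & (r | (~p & r))), 0
4. ~p, 0
5. ~(r | (~p & r)), 0
6. ~r, 0
7. ~(~p & r), 0
Accessibility: 0R0
The negation has an open branch (countermodel exists).

Not valid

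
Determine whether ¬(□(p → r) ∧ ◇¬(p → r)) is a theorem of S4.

Yes, valid

Tableau for the negation □(p → r) ∧ ◇¬(p → r):
1. □(p → r) ∧ ◇¬(p → r), u
2. □(p → r), u
3. ◇¬(p → r), u
4. p → r, u
5. r, u
6. ¬(p → r), v
7. p, v
8. ¬r, v
9. p → r, v
10. r, v
Accessibility: uRu, uRv, vRv
Branch closes: r and ¬r both at v.
All branches of the negation close; one closing branch shown above.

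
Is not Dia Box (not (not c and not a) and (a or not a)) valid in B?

Tableau for the negation Dia Box (not (not c and not a) and (a or not a)):
1. Dia Box (not (not c and not a) and (a or not a)), u
2. Box (not (not c and not a) and (a or not a)), v
3. not (not c and not a) and (a or not a), u
4. not (not c and not a), u
5. a or not a, u
6. not (not c and not a) and (a or not a), v
7. not (not c and not a), v
8. a or not a, v
9. a, u
10. a, v
Accessibility: uRu, uRv, vRu, vRv
The negation has an open branch (countermodel exists).

No, not valid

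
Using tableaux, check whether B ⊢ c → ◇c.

Yes, valid

Tableau for the negation ¬(c → ◇c):
1. ¬(c → ◇c), 0
2. c, 0
3. ¬◇c, 0
4. ¬c, 0
Accessibility: 0R0
Branch closes: c and ¬c both at 0.
All branches of the negation close; one closing branch shown above.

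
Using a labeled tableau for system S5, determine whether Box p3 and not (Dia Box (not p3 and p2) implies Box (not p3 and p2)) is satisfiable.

1. Box p3 and not (Dia Box (not p3 and p2) implies Box (not p3 and p2)), u
2. Box p3, u
3. not (Dia Box (not p3 and p2) implies Box (not p3 and p2)), u
4. Dia Box (not p3 and p2), u
5. not Box (not p3 and p2), u
6. p3, u
7. Box (not p3 and p2), v
8. p3, v
9. not p3 and p2, u
10. not p3, u
11. p2, u
Accessibility: uRu, uRv, vRu, vRv
Branch closes: p3 and not p3 both at u.
(One branch shown.) All branches close.

Unsatisfiable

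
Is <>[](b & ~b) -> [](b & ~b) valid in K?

No, not valid

Tableau for the negation ~(<>[](b & ~b) -> [](b & ~b)):
1. ~(<>[](b & ~b) -> [](b & ~b)), w0
2. <>[](b & ~b), w0
3. ~[](b & ~b), w0
4. [](b & ~b), w1
5. ~(b & ~b), w2
6. b, w2
Accessibility: w0Rw1, w0Rw2
The negation has an open branch (countermodel exists).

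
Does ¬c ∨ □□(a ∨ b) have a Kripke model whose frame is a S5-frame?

1. ¬c ∨ □□(a ∨ b), 0
2. □□(a ∨ b), 0
3. □(a ∨ b), 0
4. a ∨ b, 0
5. b, 0
Accessibility: 0R0

Satisfiable (open branch found)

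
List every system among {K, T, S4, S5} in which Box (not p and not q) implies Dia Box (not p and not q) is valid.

K-tableau for the negation not (Box (not p and not q) implies Dia Box (not p and not q)):
1. not (Box (not p and not q) implies Dia Box (not p and not q)), w0
2. Box (not p and not q), w0
3. not Dia Box (not p and not q), w0
Complete open branch: countermodel on a K-frame, so not valid in K.
T-tableau for the negation not (Box (not p and not q) implies Dia Box (not p and not q)):
1. not (Box (not p and not q) implies Dia Box (not p and not q)), w0
2. Box (not p and not q), w0
3. not Dia Box (not p and not q), w0
4. not p and not q, w0
5. not p, w0
6. not q, w0
7. not Box (not p and not q), w0
8. not (not p and not q), w1
9. not p and not q, w1
10. not p, w1
11. not q, w1
12. not Box (not p and not q), w1
13. q, w1
Accessibility: w0Rw0, w0Rw1, w1Rw1
Branch closes: q and not q both at w1.
Every branch closes (one shown): valid in T, hence also in S4, S5 (every theorem of T is a theorem of S4 and S5).

T, S4, S5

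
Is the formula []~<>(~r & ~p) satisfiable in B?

Satisfiable (open branch found)

1. []~<>(~r & ~p), w0
2. ~<>(~r & ~p), w0
3. ~(~r & ~p), w0
4. p, w0
Accessibility: w0Rw0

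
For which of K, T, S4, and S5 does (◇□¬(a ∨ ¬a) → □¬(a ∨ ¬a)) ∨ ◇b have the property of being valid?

T-tableau for the negation ¬((◇□¬(a ∨ ¬a) → □¬(a ∨ ¬a)) ∨ ◇b):
1. ¬((◇□¬(a ∨ ¬a) → □¬(a ∨ ¬a)) ∨ ◇b), 0
2. ¬(◇□¬(a ∨ ¬a) → □¬(a ∨ ¬a)), 0
3. ¬◇b, 0
4. ◇□¬(a ∨ ¬a), 0
5. ¬□¬(a ∨ ¬a), 0
6. ¬b, 0
7. □¬(a ∨ ¬a), 1
8. ¬b, 1
9. ¬(a ∨ ¬a), 1
10. ¬a, 1
11. a, 1
Accessibility: 0R0, 0R1, 1R1
Branch closes: a and ¬a both at 1.
Every branch closes (one shown): valid in T, hence also in S4, S5 (every theorem of T is a theorem of S4 and S5).
K-tableau for the negation ¬((◇□¬(a ∨ ¬a) → □¬(a ∨ ¬a)) ∨ ◇b):
1. ¬((◇□¬(a ∨ ¬a) → □¬(a ∨ ¬a)) ∨ ◇b), 0
2. ¬(◇□¬(a ∨ ¬a) → □¬(a ∨ ¬a)), 0
3. ¬◇b, 0
4. ◇□¬(a ∨ ¬a), 0
5. ¬□¬(a ∨ ¬a), 0
6. □¬(a ∨ ¬a), 1
7. ¬b, 1
8. a ∨ ¬a, 2
9. ¬b, 2
10. ¬a, 2
Accessibility: 0R1, 0R2
Complete open branch: countermodel on a K-frame, so not valid in K.

T, S4, S5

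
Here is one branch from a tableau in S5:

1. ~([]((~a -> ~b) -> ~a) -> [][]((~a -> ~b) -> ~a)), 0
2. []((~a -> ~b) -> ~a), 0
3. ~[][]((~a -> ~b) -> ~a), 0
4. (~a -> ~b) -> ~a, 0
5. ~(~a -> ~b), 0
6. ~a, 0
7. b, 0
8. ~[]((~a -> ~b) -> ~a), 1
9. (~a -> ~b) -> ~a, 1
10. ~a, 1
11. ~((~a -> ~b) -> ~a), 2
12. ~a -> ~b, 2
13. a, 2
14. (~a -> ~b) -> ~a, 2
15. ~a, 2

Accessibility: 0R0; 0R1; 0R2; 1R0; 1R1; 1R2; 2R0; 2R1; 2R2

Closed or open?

Yes, closed

Both a and ~a appear at 2.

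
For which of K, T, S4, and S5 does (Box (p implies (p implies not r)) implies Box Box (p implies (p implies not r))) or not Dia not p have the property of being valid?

S4, S5

S4-tableau for the negation not ((Box (p implies (p implies not r)) implies Box Box (p implies (p implies not r))) or not Dia not p):
1. not ((Box (p implies (p implies not r)) implies Box Box (p implies (p implies not r))) or not Dia not p), u
2. not (Box (p implies (p implies not r)) implies Box Box (p implies (p implies not r))), u
3. Dia not p, u
4. Box (p implies (p implies not r)), u
5. not Box Box (p implies (p implies not r)), u
6. p implies (p implies not r), u
7. p implies not r, u
8. not r, u
9. not p, v
10. p implies (p implies not r), v
11. p implies not r, v
12. not r, v
13. not Box (p implies (p implies not r)), w
14. p implies (p implies not r), w
15. p implies not r, w
16. not r, w
17. not (p implies (p implies not r)), x
18. p, x
19. not (p implies not r), x
20. r, x
21. p implies (p implies not r), x
22. p implies not r, x
23. not r, x
Accessibility: uRu, uRv, uRw, uRx, vRv, wRw, wRx, xRx
Branch closes: r and not r both at x.
Every branch closes (one shown): valid in S4, hence also in S5 (every theorem of S4 is a theorem of S5).
T-tableau for the negation not ((Box (p implies (p implies not r)) implies Box Box (p implies (p implies not r))) or not Dia not p):
1. not ((Box (p implies (p implies not r)) implies Box Box (p implies (p implies not r))) or not Dia not p), u
2. not (Box (p implies (p implies not r)) implies Box Box (p implies (p implies not r))), u
3. Dia not p, u
4. Box (p implies (p implies not r)), u
5. not Box Box (p implies (p implies not r)), u
6. p implies (p implies not r), u
7. p implies not r, u
8. not r, u
9. not p, v
10. p implies (p implies not r), v
11. p implies not r, v
12. not r, v
13. not Box (p implies (p implies not r)), w
14. p implies (p implies not r), w
15. p implies not r, w
16. not r, w
17. not (p implies (p implies not r)), x
18. p, x
19. not (p implies not r), x
20. r, x
Accessibility: uRu, uRv, uRw, vRv, wRw, wRx, xRx
Complete open branch: countermodel on a T-frame, so not valid in T, nor in K (the same frame is also a K-frame).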